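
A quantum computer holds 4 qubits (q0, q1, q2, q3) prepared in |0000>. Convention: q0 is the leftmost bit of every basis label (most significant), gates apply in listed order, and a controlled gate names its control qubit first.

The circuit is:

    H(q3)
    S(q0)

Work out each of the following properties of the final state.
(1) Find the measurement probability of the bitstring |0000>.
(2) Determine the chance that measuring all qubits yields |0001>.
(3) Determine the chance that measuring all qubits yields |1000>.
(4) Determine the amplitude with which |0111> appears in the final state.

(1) Outcome |0000> occurs with probability 1/2.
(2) The probability of measuring |0001> is 1/2.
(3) A full measurement returns |1000> with probability 0.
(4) The final state's coefficient on |0111> equals 0.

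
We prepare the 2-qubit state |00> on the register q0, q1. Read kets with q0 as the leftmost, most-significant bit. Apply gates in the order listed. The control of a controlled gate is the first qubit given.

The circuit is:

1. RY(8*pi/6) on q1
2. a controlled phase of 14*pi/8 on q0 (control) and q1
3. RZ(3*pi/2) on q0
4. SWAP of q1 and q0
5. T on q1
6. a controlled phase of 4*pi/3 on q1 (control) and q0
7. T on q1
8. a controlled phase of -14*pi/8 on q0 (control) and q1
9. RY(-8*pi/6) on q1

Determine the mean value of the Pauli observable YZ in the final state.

In the final state, YZ has expectation 0.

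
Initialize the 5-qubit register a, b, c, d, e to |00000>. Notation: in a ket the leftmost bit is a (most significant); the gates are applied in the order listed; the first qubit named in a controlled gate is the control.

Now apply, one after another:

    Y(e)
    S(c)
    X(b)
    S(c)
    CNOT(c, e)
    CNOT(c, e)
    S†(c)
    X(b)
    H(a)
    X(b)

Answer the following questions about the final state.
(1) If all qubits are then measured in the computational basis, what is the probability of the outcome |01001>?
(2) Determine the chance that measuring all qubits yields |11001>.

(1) Outcome |01001> occurs with probability 1/2. Key observation: gates 3-8 undo each other exactly, leaving only the rest of the circuit to track.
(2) A full measurement returns |11001> with probability 1/2.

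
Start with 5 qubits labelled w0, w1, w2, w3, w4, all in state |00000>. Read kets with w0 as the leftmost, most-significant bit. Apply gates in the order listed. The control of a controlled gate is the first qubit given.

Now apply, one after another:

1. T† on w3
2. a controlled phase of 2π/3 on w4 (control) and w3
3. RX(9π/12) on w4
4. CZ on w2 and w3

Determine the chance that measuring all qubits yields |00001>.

The probability of measuring |00001> is sqrt(2)/4 + 1/2.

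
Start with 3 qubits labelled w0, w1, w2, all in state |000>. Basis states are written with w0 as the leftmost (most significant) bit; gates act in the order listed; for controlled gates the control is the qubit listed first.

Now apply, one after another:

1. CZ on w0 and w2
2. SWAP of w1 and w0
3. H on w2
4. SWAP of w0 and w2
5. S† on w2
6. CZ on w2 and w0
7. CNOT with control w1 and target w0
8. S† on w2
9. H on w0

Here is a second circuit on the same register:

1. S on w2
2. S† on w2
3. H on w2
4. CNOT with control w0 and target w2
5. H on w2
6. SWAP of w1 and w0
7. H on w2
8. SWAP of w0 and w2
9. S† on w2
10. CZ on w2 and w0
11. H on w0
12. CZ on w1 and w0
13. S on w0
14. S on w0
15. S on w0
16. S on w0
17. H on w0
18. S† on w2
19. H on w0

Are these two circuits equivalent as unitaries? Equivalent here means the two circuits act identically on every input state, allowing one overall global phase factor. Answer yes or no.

Yes: on every input state the two circuits agree up to one overall phase factor.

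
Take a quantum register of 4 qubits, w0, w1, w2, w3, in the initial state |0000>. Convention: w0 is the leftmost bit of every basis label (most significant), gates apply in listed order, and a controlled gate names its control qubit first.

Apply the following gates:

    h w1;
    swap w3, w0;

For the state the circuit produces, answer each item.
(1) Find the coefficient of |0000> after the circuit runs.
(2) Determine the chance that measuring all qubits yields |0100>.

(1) The final state's coefficient on |0000> equals sqrt(2)/2.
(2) Outcome |0100> occurs with probability 1/2.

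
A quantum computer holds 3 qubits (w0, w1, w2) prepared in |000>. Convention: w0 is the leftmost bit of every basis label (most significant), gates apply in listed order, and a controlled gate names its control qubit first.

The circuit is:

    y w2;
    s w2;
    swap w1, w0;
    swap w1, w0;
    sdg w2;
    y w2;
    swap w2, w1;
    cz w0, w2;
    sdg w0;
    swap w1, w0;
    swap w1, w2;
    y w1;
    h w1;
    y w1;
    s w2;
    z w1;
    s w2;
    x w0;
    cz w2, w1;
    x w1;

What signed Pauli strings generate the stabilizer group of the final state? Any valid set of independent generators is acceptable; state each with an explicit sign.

The final state is stabilized by the group generated by -IXI, -ZII, +IIZ; other independent generating sets are equally valid. Key observation: steps 1-6 multiply out to the identity, so the circuit reduces to the remaining gates.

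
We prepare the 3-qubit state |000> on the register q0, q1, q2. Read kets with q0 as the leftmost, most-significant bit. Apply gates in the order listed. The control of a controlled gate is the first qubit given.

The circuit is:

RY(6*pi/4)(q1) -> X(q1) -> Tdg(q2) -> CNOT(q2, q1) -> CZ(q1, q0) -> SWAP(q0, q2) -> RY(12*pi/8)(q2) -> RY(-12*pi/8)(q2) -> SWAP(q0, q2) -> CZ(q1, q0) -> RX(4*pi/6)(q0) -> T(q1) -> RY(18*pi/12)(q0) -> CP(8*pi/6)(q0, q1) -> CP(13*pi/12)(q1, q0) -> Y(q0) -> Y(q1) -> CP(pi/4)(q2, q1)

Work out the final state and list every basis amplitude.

The final amplitudes are -1/2 on |000>, 0 on |001>, 1/4 + sqrt(3)*I/4 on |010>, 0 on |011>, -sqrt(3)*exp(3*I*pi/4)/4 + exp(I*pi/4)/4 on |100>, 0 on |101>, 1/4 - sqrt(3)*I/4 on |110>, 0 on |111>.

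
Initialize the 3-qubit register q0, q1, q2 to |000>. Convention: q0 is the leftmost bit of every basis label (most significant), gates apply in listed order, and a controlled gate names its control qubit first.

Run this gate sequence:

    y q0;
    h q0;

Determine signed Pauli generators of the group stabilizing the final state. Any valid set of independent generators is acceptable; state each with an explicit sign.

The final state is stabilized by the group generated by -XII, +IZI, +IIZ; other independent generating sets are equally valid.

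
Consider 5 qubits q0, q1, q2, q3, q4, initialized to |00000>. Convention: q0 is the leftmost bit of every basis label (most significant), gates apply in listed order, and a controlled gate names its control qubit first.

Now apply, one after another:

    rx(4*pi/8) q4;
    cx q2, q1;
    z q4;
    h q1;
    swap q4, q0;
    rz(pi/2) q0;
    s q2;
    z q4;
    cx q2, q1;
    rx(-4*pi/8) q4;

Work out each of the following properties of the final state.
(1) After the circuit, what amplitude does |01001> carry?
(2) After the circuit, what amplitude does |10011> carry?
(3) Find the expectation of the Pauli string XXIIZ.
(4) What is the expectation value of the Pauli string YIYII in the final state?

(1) The final state's coefficient on |01001> equals sqrt(2)*exp(I*pi/4)/4.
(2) The amplitude on |10011> is 0.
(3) The expectation value of XXIIZ is 0.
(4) In the final state, YIYII has expectation 0.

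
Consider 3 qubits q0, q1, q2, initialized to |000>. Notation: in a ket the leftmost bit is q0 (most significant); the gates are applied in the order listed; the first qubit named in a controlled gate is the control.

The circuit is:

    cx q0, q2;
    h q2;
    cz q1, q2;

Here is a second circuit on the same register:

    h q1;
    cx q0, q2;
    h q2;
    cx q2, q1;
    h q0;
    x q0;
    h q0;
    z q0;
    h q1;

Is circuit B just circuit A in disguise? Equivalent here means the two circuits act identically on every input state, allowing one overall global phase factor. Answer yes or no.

Yes — the two circuits implement the same unitary up to a global phase.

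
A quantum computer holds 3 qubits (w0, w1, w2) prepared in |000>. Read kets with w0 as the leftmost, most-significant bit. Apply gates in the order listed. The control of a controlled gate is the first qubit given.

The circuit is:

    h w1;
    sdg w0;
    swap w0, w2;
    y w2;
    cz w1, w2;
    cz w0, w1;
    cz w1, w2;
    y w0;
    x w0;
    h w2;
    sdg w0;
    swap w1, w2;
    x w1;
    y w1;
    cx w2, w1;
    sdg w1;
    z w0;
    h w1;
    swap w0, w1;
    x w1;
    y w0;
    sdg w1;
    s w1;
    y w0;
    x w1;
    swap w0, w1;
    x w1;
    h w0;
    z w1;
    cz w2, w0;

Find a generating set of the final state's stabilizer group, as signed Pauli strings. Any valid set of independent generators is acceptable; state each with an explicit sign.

One valid set of independent stabilizer generators is +XIZ, +IYI, +ZIX (any independent generating set of the same group is equally correct). Key observation: the block from step 19 through step 26 cancels to the identity and can be dropped.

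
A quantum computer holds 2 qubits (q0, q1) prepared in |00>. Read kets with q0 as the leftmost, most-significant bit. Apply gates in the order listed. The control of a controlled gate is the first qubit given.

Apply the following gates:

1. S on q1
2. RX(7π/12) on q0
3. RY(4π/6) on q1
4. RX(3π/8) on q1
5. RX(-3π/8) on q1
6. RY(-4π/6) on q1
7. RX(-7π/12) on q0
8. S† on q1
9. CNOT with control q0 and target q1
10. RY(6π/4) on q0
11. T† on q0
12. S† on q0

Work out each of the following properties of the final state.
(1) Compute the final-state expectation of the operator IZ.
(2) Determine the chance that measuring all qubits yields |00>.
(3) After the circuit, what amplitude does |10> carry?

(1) The expectation value of IZ is 1. Key observation: gates 1-8 undo each other exactly, leaving only the rest of the circuit to track.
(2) The probability of measuring |00> is 1/2.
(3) |10> carries amplitude -sqrt(2)*exp(I*pi/4)/2 in the final state.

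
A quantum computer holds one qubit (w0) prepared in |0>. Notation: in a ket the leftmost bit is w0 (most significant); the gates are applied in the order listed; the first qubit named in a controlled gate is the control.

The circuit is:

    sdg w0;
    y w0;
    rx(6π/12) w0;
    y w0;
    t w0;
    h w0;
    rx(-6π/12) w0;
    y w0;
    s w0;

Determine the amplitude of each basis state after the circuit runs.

The resulting statevector has amplitude sqrt(2)*(1 - I - exp(I*pi/4) + exp(3*I*pi/4))/4 on |0>, sqrt(2)*(-1 - I - exp(I*pi/4) - exp(3*I*pi/4))/4 on |1>.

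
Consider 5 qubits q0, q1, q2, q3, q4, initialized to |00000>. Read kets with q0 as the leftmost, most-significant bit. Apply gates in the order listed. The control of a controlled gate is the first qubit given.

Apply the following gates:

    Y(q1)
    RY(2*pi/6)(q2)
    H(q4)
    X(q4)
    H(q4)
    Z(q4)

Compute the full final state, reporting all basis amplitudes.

The final amplitudes are sqrt(3)*I/2 on |01000>, I/2 on |01100>, and 0 on every other basis state. Key observation: steps 3-6 multiply out to the identity, so the circuit reduces to the remaining gates.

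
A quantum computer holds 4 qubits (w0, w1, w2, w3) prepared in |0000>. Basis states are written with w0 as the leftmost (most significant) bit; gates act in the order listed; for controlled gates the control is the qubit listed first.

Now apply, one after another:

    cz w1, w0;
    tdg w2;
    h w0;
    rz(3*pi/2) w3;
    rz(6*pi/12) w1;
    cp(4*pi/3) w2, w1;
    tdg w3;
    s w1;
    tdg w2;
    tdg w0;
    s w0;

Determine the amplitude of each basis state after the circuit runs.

The resulting statevector has amplitude -sqrt(2)/2 on |0000>, -sqrt(2)*exp(I*pi/4)/2 on |1000>, and 0 on every other basis state.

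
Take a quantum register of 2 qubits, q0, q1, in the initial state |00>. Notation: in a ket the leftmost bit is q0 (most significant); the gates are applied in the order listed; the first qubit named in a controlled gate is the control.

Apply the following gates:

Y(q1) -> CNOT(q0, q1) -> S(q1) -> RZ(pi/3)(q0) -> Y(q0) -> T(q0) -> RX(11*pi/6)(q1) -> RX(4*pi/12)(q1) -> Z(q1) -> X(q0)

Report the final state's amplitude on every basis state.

After the circuit, the state carries amplitude (-sqrt(2) + sqrt(6))*exp(I*pi/12)/4 on |00>, (-sqrt(6) - sqrt(2))*exp(7*I*pi/12)/4 on |01>, 0 on |10>, 0 on |11>.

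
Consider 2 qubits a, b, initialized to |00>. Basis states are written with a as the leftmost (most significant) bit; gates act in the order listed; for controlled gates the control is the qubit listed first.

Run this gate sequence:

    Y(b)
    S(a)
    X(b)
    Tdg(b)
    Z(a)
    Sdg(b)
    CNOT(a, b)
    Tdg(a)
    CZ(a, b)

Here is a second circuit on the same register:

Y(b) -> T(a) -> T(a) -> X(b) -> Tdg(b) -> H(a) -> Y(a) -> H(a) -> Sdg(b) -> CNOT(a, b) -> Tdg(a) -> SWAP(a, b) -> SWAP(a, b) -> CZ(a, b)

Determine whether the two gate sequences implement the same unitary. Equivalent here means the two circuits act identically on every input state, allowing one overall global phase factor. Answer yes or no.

No, they are not equivalent — no single phase factor reconciles the two unitaries.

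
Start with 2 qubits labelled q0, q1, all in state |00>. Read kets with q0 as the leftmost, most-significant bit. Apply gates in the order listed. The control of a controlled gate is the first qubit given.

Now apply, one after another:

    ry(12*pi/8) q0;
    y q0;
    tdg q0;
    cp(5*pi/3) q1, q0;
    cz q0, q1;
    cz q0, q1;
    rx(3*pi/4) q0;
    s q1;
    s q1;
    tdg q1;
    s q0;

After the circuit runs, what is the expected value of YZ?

In the final state, YZ has expectation sqrt(2)/2. Key observation: the block from step 5 through step 6 cancels to the identity and can be dropped.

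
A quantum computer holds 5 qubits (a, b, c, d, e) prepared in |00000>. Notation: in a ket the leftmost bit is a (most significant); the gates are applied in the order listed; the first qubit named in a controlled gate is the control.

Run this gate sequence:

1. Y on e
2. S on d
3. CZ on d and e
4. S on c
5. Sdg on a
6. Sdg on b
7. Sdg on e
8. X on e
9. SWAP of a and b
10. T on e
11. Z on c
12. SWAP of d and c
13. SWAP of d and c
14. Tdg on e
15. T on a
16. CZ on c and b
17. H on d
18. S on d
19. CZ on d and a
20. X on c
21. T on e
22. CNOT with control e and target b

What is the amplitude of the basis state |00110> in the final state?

|00110> carries amplitude sqrt(2)*I/2 in the final state. Key observation: the block from step 12 through step 13 cancels to the identity and can be dropped.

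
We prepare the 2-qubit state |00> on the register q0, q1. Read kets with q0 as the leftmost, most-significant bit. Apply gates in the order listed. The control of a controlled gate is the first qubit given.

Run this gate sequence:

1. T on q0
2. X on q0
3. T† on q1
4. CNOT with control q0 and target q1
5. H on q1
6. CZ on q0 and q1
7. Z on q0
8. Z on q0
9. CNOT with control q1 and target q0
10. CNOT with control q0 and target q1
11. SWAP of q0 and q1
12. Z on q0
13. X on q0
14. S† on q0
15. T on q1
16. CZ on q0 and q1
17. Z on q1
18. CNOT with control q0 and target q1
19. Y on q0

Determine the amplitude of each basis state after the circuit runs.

The final amplitudes are 0 on |00>, 0 on |01>, -sqrt(2)*I/2 on |10>, sqrt(2)*exp(3*I*pi/4)/2 on |11>.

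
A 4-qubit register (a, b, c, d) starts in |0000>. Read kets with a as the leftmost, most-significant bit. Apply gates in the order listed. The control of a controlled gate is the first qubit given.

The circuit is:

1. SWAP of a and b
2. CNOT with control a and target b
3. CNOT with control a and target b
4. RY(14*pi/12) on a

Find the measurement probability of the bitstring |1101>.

Outcome |1101> occurs with probability 0. Key observation: gates 2-3 undo each other exactly, leaving only the rest of the circuit to track.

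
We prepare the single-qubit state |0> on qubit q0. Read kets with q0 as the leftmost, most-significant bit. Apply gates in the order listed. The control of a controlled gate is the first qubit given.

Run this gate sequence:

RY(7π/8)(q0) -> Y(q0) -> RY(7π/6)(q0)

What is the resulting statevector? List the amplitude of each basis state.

After the circuit, the state carries amplitude I*sin(pi/48) on |0>, -I*cos(pi/48) on |1>.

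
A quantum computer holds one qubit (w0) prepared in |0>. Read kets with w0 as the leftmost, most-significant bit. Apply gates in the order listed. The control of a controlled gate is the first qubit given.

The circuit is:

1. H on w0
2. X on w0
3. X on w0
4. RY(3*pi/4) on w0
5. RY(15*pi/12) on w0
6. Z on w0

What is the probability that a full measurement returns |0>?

Outcome |0> occurs with probability 1/2. Key observation: the block from step 2 through step 3 cancels to the identity and can be dropped.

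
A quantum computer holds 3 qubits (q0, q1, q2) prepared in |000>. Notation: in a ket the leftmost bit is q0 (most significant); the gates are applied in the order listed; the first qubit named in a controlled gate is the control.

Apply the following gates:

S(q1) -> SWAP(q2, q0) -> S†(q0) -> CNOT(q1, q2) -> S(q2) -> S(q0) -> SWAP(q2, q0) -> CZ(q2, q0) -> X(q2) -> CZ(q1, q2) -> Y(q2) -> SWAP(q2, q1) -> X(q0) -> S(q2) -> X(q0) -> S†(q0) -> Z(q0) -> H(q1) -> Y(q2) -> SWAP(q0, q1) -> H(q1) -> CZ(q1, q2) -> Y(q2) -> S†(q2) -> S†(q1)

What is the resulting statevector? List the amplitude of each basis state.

The resulting statevector has amplitude -I/2 on |000>, 0 on |001>, 1/2 on |010>, 0 on |011>, -I/2 on |100>, 0 on |101>, 1/2 on |110>, 0 on |111>.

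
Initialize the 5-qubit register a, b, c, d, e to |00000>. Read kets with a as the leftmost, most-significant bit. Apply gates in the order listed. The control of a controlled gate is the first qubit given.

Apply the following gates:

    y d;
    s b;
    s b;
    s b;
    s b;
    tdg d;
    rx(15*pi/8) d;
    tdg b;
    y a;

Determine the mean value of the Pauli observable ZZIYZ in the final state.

The observable ZZIYZ averages to sqrt(2 - sqrt(2))/2. Key observation: steps 2-5 multiply out to the identity, so the circuit reduces to the remaining gates.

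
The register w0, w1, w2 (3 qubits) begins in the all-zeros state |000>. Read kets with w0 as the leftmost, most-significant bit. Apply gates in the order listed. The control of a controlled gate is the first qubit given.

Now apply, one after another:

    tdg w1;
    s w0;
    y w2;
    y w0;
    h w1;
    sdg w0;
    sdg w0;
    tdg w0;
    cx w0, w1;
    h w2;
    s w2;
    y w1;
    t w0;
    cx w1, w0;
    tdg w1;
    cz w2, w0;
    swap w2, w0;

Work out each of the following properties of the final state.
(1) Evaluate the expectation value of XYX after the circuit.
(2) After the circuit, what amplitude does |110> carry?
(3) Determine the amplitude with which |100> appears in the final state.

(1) The expectation value of XYX is sqrt(2)/2.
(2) The final state's coefficient on |110> equals -exp(3*I*pi/4)/2.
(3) The amplitude on |100> is 0.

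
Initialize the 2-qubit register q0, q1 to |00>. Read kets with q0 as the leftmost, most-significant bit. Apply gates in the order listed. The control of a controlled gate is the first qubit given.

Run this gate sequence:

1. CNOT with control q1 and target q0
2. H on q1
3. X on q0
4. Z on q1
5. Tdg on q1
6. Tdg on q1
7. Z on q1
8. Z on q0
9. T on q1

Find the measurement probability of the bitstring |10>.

A full measurement returns |10> with probability 1/2.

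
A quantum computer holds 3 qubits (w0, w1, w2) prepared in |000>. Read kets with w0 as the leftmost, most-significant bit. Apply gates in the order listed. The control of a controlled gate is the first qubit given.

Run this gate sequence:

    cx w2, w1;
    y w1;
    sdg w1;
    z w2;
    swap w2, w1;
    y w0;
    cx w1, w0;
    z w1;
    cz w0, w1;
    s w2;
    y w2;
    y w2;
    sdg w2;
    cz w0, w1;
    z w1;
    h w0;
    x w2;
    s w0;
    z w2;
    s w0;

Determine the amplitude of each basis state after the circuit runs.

The final amplitudes are sqrt(2)*I/2 on |000>, sqrt(2)*I/2 on |100>, and 0 on every other basis state. Key observation: the block from step 8 through step 15 cancels to the identity and can be dropped.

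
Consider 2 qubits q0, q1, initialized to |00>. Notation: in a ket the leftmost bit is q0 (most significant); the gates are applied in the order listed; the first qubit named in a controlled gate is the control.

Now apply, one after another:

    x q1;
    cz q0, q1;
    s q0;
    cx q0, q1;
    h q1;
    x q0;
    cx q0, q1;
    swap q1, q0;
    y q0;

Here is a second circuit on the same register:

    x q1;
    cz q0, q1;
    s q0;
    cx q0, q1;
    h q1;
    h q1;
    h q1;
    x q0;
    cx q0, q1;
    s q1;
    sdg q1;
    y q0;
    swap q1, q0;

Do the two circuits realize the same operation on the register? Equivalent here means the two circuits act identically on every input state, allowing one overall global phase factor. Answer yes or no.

No — the two circuits implement different unitaries, even allowing a global phase.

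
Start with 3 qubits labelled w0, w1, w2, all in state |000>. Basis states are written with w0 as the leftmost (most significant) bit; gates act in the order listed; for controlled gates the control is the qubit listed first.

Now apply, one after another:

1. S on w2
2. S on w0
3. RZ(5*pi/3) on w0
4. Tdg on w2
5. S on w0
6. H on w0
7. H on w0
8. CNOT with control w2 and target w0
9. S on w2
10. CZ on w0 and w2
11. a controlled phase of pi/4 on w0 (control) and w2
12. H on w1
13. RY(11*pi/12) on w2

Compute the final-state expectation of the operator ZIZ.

The expectation value of ZIZ is -sqrt(6)/4 - sqrt(2)/4. Key observation: the block from step 6 through step 7 cancels to the identity and can be dropped.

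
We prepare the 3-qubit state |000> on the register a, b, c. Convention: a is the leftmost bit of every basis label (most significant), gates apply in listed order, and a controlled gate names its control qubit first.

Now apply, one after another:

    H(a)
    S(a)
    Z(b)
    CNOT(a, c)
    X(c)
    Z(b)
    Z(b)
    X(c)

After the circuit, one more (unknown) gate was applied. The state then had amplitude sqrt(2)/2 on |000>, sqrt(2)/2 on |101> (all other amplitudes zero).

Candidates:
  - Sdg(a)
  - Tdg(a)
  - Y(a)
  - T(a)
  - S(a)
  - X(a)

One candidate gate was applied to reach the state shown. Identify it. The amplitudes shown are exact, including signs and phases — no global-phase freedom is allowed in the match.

The applied gate was Sdg(a). Key observation: steps 5-8 multiply out to the identity, so the circuit reduces to the remaining gates.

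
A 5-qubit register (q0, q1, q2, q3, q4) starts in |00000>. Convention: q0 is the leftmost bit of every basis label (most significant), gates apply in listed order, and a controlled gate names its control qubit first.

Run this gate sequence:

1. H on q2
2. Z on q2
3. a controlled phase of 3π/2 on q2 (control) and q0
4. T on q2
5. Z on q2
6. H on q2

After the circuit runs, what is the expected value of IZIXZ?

In the final state, IZIXZ has expectation 0.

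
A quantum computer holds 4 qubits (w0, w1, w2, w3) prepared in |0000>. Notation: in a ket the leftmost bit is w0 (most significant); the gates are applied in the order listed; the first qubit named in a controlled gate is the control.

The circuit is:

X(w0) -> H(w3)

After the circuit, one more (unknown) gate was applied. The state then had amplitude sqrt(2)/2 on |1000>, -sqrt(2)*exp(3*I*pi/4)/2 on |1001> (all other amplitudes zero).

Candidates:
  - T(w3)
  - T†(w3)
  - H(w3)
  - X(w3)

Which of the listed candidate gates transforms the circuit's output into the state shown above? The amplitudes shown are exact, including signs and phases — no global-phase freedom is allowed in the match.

It was T†(w3) that produced the state shown.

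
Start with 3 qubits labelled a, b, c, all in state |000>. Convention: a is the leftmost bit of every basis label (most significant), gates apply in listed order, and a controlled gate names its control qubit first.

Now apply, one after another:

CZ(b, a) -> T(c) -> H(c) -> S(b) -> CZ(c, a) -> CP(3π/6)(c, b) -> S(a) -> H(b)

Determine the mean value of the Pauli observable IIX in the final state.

In the final state, IIX has expectation 1.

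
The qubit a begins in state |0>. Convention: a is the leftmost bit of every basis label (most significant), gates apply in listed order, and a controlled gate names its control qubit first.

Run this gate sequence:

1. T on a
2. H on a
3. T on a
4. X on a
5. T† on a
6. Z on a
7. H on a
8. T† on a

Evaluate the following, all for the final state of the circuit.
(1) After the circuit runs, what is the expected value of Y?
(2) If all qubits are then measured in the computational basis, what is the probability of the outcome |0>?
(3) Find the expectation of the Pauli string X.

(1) The expectation value of Y is -sqrt(2)/2.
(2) The probability of measuring |0> is 1/2.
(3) The observable X averages to -sqrt(2)/2.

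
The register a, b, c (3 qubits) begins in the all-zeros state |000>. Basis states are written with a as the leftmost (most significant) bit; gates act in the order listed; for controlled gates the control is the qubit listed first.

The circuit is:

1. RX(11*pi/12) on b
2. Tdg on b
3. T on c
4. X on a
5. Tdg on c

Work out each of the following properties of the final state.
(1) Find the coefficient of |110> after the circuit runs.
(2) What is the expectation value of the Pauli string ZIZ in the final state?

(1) The final state's coefficient on |110> equals (-sqrt(3*sqrt(2) + 6)/4 - sqrt(2 - sqrt(2))/4)*exp(I*pi/4).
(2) The expectation value of ZIZ is -1.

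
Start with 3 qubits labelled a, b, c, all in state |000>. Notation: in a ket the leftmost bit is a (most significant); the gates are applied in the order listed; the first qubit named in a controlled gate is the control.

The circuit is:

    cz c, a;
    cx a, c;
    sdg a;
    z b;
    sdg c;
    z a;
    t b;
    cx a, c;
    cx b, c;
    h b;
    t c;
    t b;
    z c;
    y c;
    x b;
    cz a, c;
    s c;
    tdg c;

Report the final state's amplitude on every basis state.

The final amplitudes are -sqrt(2)/2 on |001>, sqrt(2)*exp(3*I*pi/4)/2 on |011>, and 0 on every other basis state.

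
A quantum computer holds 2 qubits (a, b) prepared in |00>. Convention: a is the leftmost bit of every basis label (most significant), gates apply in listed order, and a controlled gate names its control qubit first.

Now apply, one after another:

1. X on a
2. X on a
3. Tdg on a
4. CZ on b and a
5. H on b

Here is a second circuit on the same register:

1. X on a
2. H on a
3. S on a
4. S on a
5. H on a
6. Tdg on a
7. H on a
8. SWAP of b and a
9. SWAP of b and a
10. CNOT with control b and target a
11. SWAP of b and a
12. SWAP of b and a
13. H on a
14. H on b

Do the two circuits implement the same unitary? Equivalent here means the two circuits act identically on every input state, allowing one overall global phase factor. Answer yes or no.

Yes, they are equivalent — the unitaries differ by at most a global phase.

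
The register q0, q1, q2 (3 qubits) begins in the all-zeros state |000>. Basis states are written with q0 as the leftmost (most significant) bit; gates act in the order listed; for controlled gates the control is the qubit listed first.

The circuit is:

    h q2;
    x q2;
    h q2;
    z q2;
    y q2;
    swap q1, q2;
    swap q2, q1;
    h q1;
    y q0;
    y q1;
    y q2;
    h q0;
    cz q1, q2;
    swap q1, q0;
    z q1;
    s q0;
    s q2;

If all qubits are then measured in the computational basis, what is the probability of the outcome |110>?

A full measurement returns |110> with probability 1/4. Key observation: gates 1-4 undo each other exactly, leaving only the rest of the circuit to track.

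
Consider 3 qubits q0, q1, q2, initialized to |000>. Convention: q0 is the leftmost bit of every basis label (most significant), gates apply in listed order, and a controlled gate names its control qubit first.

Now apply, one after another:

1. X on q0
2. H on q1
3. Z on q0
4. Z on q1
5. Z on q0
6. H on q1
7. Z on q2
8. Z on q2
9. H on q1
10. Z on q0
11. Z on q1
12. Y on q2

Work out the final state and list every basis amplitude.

The final amplitudes are -sqrt(2)*I/2 on |101>, -sqrt(2)*I/2 on |111>, and 0 on every other basis state. Key observation: the block from step 4 through step 11 cancels to the identity and can be dropped.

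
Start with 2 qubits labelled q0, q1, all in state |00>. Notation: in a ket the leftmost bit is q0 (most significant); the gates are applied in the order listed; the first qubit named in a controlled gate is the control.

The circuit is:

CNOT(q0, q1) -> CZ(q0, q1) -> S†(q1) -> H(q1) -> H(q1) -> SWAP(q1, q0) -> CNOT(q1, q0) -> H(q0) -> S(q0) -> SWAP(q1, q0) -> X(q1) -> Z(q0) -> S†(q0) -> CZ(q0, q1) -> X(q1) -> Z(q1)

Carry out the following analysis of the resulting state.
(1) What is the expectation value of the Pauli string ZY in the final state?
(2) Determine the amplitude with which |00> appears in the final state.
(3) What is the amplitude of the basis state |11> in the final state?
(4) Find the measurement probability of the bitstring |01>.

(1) The expectation value of ZY is -1. Key observation: steps 4-5 multiply out to the identity, so the circuit reduces to the remaining gates.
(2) |00> carries amplitude sqrt(2)/2 in the final state.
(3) The final state's coefficient on |11> equals 0.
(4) The probability of measuring |01> is 1/2.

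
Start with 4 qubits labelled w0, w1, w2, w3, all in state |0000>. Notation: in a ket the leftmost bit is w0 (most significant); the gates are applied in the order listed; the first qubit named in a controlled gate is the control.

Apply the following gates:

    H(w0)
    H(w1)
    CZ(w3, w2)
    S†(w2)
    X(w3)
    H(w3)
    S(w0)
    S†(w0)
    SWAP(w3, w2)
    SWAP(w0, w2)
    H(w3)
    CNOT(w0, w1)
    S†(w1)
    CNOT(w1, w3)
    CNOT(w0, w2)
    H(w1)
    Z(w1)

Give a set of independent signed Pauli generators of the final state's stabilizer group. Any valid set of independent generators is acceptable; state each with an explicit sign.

The final state is stabilized by the group generated by -XIII, -IYII, +IIXI, +IIIX; other independent generating sets are equally valid.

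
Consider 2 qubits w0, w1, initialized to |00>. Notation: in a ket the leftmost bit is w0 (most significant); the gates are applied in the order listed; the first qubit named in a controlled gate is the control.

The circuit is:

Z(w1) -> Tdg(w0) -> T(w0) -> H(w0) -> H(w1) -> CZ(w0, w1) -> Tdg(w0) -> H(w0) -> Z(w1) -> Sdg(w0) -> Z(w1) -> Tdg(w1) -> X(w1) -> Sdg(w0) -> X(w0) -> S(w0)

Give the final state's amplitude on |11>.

|11> carries amplitude sqrt(2)*(exp(I*pi/4) + I)/4 in the final state.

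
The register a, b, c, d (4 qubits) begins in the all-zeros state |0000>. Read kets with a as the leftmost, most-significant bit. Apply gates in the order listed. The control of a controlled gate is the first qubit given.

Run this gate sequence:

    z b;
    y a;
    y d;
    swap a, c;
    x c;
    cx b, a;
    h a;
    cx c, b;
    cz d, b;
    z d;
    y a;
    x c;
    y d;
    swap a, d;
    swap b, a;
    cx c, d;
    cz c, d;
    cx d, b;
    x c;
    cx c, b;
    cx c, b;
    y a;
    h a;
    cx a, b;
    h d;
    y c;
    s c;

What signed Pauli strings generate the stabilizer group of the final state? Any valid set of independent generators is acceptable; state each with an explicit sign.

One valid set of independent stabilizer generators is -XIIZ, +IXIZ, +ZZIX, -IIZI (any independent generating set of the same group is equally correct). Key observation: gates 20-21 undo each other exactly, leaving only the rest of the circuit to track.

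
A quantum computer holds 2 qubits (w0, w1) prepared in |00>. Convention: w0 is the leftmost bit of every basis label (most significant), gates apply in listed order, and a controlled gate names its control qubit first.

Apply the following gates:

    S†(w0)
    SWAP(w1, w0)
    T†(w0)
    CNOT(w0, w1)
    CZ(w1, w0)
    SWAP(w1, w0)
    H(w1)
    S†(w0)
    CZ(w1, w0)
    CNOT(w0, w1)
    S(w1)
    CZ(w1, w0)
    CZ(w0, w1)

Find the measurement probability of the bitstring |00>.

The probability of measuring |00> is 1/2.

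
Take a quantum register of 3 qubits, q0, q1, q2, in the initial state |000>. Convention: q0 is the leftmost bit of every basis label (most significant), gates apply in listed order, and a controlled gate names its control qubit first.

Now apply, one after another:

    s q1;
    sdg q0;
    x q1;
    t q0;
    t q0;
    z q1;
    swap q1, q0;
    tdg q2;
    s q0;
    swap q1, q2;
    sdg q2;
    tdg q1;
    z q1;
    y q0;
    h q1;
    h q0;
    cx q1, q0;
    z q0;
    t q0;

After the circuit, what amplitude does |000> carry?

The final state's coefficient on |000> equals -1/2.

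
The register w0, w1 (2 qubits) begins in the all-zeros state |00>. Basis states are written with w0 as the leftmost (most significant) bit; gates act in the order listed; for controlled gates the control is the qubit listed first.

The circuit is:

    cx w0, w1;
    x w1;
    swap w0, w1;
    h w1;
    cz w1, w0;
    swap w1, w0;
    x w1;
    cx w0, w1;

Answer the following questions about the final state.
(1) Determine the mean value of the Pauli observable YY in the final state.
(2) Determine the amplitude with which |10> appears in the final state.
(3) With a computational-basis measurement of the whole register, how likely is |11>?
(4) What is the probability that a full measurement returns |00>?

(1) The observable YY averages to 1.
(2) The final state's coefficient on |10> equals 0.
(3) Outcome |11> occurs with probability 1/2.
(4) The probability of measuring |00> is 1/2.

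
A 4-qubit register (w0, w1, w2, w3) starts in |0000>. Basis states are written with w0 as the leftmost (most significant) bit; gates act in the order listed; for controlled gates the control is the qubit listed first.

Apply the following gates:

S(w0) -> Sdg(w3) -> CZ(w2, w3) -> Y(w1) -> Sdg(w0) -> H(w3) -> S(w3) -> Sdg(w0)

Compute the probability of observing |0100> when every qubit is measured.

The probability of measuring |0100> is 1/2.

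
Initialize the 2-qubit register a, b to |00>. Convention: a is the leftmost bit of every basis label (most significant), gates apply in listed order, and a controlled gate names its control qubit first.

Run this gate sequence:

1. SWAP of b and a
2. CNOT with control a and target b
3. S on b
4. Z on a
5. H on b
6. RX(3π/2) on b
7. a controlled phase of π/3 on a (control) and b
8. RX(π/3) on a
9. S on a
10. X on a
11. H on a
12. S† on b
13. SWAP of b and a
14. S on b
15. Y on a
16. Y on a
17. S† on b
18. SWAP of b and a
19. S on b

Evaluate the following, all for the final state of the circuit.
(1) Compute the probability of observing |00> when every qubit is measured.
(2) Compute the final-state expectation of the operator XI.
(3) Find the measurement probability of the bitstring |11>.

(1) Outcome |00> occurs with probability sqrt(3)/8 + 1/4.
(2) The expectation value of XI is -1/2.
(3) A full measurement returns |11> with probability 1/4 - sqrt(3)/8.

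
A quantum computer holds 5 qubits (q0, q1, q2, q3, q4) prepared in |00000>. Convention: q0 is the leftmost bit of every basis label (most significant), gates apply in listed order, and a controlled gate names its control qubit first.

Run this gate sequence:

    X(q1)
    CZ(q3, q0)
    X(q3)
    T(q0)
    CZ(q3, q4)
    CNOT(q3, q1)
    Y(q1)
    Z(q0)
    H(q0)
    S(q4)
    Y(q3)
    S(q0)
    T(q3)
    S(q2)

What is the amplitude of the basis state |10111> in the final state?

The final state's coefficient on |10111> equals 0.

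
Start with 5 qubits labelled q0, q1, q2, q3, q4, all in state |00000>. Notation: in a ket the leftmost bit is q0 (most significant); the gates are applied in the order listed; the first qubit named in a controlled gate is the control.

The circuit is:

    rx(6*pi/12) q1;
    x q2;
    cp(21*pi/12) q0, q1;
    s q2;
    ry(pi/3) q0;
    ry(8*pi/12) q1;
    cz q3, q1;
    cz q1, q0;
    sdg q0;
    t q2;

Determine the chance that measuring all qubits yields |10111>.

A full measurement returns |10111> with probability 0.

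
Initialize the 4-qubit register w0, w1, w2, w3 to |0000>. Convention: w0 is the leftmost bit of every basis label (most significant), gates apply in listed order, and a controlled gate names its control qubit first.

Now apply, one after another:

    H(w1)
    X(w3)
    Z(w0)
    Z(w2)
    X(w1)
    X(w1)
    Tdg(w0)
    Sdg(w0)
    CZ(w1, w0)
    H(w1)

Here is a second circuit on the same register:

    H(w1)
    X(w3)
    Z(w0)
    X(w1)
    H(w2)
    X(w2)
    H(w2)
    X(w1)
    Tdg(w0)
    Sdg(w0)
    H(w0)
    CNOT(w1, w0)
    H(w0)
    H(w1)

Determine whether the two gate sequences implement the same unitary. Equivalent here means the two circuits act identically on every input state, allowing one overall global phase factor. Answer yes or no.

Yes: on every input state the two circuits agree up to one overall phase factor.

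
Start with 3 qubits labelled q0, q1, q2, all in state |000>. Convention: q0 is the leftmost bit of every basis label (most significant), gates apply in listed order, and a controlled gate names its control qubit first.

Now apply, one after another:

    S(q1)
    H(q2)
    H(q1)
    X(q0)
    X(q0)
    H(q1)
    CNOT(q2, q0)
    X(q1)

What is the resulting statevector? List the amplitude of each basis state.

After the circuit, the state carries amplitude sqrt(2)/2 on |010>, sqrt(2)/2 on |111>, and 0 on every other basis state. Key observation: gates 3-6 undo each other exactly, leaving only the rest of the circuit to track.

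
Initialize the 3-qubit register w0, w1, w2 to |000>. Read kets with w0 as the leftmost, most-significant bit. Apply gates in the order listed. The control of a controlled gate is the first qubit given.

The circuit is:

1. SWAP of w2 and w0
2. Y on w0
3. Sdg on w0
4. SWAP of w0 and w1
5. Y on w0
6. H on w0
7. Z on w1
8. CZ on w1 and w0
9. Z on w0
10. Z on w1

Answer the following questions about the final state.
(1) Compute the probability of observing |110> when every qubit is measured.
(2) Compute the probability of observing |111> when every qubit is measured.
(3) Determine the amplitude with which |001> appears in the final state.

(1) The probability of measuring |110> is 1/2.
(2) A full measurement returns |111> with probability 0.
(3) |001> carries amplitude 0 in the final state.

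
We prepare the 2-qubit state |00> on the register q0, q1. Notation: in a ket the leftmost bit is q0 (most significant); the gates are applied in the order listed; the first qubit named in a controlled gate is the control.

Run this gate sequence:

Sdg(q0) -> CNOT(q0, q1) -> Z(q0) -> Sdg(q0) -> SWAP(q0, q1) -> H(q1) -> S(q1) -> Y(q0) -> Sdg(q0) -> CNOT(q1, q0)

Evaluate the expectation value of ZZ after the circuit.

The expectation value of ZZ is -1.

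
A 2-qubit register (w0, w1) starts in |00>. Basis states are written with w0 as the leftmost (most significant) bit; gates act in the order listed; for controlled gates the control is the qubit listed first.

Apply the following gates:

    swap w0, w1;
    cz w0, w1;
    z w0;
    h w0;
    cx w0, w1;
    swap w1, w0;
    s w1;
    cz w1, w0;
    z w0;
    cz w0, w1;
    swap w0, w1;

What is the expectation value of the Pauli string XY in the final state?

In the final state, XY has expectation -1.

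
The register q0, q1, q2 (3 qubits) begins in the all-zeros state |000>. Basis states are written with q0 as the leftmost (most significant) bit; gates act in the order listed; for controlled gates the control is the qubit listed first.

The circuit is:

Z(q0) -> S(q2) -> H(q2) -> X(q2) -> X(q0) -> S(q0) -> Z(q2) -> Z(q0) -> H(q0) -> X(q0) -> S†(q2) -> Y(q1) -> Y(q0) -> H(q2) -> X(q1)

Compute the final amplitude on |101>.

The final state's coefficient on |101> equals sqrt(2)*(-1 - I)/4.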